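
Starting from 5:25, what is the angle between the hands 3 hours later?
First find the time 3 hours after 5:25.
Total minutes: 5 x 60 + 25 + 3 x 60 + 0 = 505.
505 mod 720 = 505 minutes = 8:25.
Now compute the angle at 8:25:
Hour hand: 8 x 30 + 25 x 0.5 = 252.5 degrees
Minute hand: 25 x 6 = 150 degrees
Difference: |252.5 - 150| = 102.5 degrees
The angle is 102.5 degrees

Final answer: 102.5 degrees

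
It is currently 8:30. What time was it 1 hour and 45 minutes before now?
Starting time: 8:30 = 510 total minutes past 12:00
Subtracting: 1 hour and 45 minutes = 105 minutes
510 - 105 = 405 minutes
= 6 hours and 45 minutes past 12:00 = 6:45

Final answer: 6:45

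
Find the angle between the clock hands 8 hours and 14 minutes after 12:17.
First find the time 8 hours and 14 minutes after 12:17.
Total minutes: 12 x 60 + 17 + 8 x 60 + 14 = 1231.
1231 mod 720 = 511 minutes = 8:31.
Now compute the angle at 8:31:
Hour hand: 8 x 30 + 31 x 0.5 = 255.5 degrees
Minute hand: 31 x 6 = 186 degrees
Difference: |255.5 - 186| = 69.5 degrees
The angle is 69.5 degrees

Final answer: 69.5 degrees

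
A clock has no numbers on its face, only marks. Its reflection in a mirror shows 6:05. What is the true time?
Reflection across the vertical (12-6) axis maps a hand at angle A degrees to (360 - A) degrees, which sends a reading of T minutes past 12:00 to (720 - T) minutes past 12:00.
Mirror reads 6:05 = 365 minutes past 12:00.
Actual time: (720 - 365) mod 720 = 355 minutes = 5:55.

Final answer: 5:55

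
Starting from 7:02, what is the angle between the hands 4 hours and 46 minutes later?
First find the time 4 hours and 46 minutes after 7:02.
Total minutes: 7 x 60 + 2 + 4 x 60 + 46 = 708.
708 mod 720 = 708 minutes = 11:48.
Now compute the angle at 11:48:
Hour hand: 11 x 30 + 48 x 0.5 = 354 degrees
Minute hand: 48 x 6 = 288 degrees
Difference: |354 - 288| = 66 degrees
The angle is 66 degrees

Final answer: 66 degrees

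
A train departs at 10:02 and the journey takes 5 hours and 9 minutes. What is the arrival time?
Starting time: 10:02
Adding 9 minutes to 2 minutes: 2 + 9 = 11 minutes
Adding 5 hours: 10 + 5 = 15 - 12 = 3
Final time: 3:11

Final answer: 3:11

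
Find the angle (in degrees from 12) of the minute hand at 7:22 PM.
The minute hand moves 6 degrees per minute.
At 7:22: 22 x 6 = 132 degrees

Final answer: 132 degrees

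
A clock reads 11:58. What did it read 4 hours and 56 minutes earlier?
Starting time: 11:58 = 718 total minutes past 12:00
Subtracting: 4 hours and 56 minutes = 296 minutes
718 - 296 = 422 minutes
= 7 hours and 2 minutes past 12:00 = 7:02

Final answer: 7:02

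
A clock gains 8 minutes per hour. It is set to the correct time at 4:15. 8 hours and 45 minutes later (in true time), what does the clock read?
For every 60 true minutes, the faulty clock advances 60 + 8 = 68 minutes.
True elapsed: 8 hours and 45 minutes = 525 minutes.
Faulty clock advances: 525 x 68/60 = 595 minutes (drift: 70 minutes ahead).
Shown time: 4:15 + 595 minutes = 2:10.

Final answer: 2:10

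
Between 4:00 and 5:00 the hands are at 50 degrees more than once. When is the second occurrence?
At t minutes past 4:00, the hour hand is at 30 x 4 + 0.5t degrees and the minute hand is at 6t degrees.
The smaller angle between them is 50 degrees when |30H - 5.5t| = 50 or |30H - 5.5t| = 310.
With H = 4, solve 30 x 4 - 5.5t = +/- target for each target:
  t = (30 x 4 - 50) / 5.5 = 12.73
  t = (30 x 4 + 50) / 5.5 = 30.91
  t = (30 x 4 - 310) / 5.5 = -34.55 (outside (0, 60))
  t = (30 x 4 + 310) / 5.5 = 78.18 (outside (0, 60))
Valid solutions in (0, 60): {12.73, 30.91} minutes.
The second occurrence is t = 30.91 minutes.
The hands form a 50-degree angle at 30.91 minutes past 4:00.

Final answer: 30.91 minutes past 4:00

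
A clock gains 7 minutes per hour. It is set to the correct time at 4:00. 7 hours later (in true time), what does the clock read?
For every 60 true minutes, the faulty clock advances 60 + 7 = 67 minutes.
True elapsed: 7 hours = 420 minutes.
Faulty clock advances: 420 x 67/60 = 469 minutes (drift: 49 minutes ahead).
Shown time: 4:00 + 469 minutes = 11:49.

Final answer: 11:49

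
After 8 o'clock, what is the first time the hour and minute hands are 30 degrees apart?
At t minutes past 8:00, the hour hand is at 30 x 8 + 0.5t degrees and the minute hand is at 6t degrees.
The smaller angle between them is 30 degrees when |30H - 5.5t| = 30 or |30H - 5.5t| = 330.
With H = 8, solve 30 x 8 - 5.5t = +/- target for each target:
  t = (30 x 8 - 30) / 5.5 = 38.18
  t = (30 x 8 + 30) / 5.5 = 49.09
  t = (30 x 8 - 330) / 5.5 = -16.36 (outside (0, 60))
  t = (30 x 8 + 330) / 5.5 = 103.64 (outside (0, 60))
Valid solutions in (0, 60): {38.18, 49.09} minutes.
The first occurrence is t = 38.18 minutes.
The hands form a 30-degree angle at 38.18 minutes past 8:00.

Final answer: 38.18 minutes past 8:00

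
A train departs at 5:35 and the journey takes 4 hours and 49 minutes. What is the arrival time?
Starting time: 5:35
Adding 49 minutes to 35 minutes: 35 + 49 = 84 minutes = 1 hour and 24 minutes
Adding 4 hours: 5 + 4 + 1 (carry) = 10
Final time: 10:24

Final answer: 10:24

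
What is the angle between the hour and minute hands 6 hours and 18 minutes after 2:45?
First find the time 6 hours and 18 minutes after 2:45.
Total minutes: 2 x 60 + 45 + 6 x 60 + 18 = 543.
543 mod 720 = 543 minutes = 9:03.
Now compute the angle at 9:03:
Hour hand: 9 x 30 + 3 x 0.5 = 271.5 degrees
Minute hand: 3 x 6 = 18 degrees
Difference: |271.5 - 18| = 253.5 degrees
Smaller angle: 360 - 253.5 = 106.5 degrees

Final answer: 106.5 degrees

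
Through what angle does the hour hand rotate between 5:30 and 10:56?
The hour hand moves 0.5 degrees per minute.
Time elapsed: 10:56 - 5:30 = 326 minutes
Angular displacement: 326 x 0.5 = 163 degrees

Final answer: 163 degrees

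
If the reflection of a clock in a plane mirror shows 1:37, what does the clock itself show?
Reflection across the vertical (12-6) axis maps a hand at angle A degrees to (360 - A) degrees, which sends a reading of T minutes past 12:00 to (720 - T) minutes past 12:00.
Mirror reads 1:37 = 97 minutes past 12:00.
Actual time: (720 - 97) mod 720 = 623 minutes = 10:23.

Final answer: 10:23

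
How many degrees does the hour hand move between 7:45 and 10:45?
The hour hand moves 0.5 degrees per minute.
Time elapsed: 10:45 - 7:45 = 180 minutes
Angular displacement: 180 x 0.5 = 90 degrees

Final answer: 90 degrees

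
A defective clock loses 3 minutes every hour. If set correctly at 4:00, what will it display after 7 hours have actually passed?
For every 60 true minutes, the faulty clock advances 60 - 3 = 57 minutes.
True elapsed: 7 hours = 420 minutes.
Faulty clock advances: 420 x 57/60 = 399 minutes (drift: 21 minutes behind).
Shown time: 4:00 + 399 minutes = 10:39.

Final answer: 10:39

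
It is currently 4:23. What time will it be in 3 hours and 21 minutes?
Starting time: 4:23
Adding 21 minutes to 23 minutes: 23 + 21 = 44 minutes
Adding 3 hours: 4 + 3 = 7
Final time: 7:44

Final answer: 7:44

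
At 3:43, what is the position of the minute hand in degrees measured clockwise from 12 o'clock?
The minute hand moves 6 degrees per minute.
At 3:43: 43 x 6 = 258 degrees

Final answer: 258 degrees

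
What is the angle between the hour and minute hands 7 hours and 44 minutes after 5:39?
First find the time 7 hours and 44 minutes after 5:39.
Total minutes: 5 x 60 + 39 + 7 x 60 + 44 = 803.
803 mod 720 = 83 minutes = 1:23.
Now compute the angle at 1:23:
Hour hand: 1 x 30 + 23 x 0.5 = 41.5 degrees
Minute hand: 23 x 6 = 138 degrees
Difference: |41.5 - 138| = 96.5 degrees
The angle is 96.5 degrees

Final answer: 96.5 degrees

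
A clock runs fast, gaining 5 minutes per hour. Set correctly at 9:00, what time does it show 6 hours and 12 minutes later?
For every 60 true minutes, the faulty clock advances 60 + 5 = 65 minutes.
True elapsed: 6 hours and 12 minutes = 372 minutes.
Faulty clock advances: 372 x 65/60 = 403 minutes (drift: 31 minutes ahead).
Shown time: 9:00 + 403 minutes = 3:43.

Final answer: 3:43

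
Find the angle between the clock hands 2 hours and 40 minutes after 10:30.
First find the time 2 hours and 40 minutes after 10:30.
Total minutes: 10 x 60 + 30 + 2 x 60 + 40 = 790.
790 mod 720 = 70 minutes = 1:10.
Now compute the angle at 1:10:
Hour hand: 1 x 30 + 10 x 0.5 = 35 degrees
Minute hand: 10 x 6 = 60 degrees
Difference: |35 - 60| = 25 degrees
The angle is 25 degrees

Final answer: 25 degrees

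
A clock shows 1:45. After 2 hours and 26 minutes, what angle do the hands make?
First find the time 2 hours and 26 minutes after 1:45.
Total minutes: 1 x 60 + 45 + 2 x 60 + 26 = 251.
251 mod 720 = 251 minutes = 4:11.
Now compute the angle at 4:11:
Hour hand: 4 x 30 + 11 x 0.5 = 125.5 degrees
Minute hand: 11 x 6 = 66 degrees
Difference: |125.5 - 66| = 59.5 degrees
The angle is 59.5 degrees

Final answer: 59.5 degrees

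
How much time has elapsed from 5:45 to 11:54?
From 5:45 to 11:54:
(11 x 60 + 54) - (5 x 60 + 45) = 714 - 345 = 369 minutes
= 6 hours and 9 minutes

Final answer: 6 hours and 9 minutes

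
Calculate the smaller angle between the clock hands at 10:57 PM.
Hour hand position: 10 x 30 + 57 x 0.5 = 328.5 degrees
Minute hand position: 57 x 6 = 342 degrees
Difference: |328.5 - 342| = 13.5 degrees
The angle between the hands is 13.5 degrees

Final answer: 13.5 degrees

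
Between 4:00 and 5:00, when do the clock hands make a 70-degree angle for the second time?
At t minutes past 4:00, the hour hand is at 30 x 4 + 0.5t degrees and the minute hand is at 6t degrees.
The smaller angle between them is 70 degrees when |30H - 5.5t| = 70 or |30H - 5.5t| = 290.
With H = 4, solve 30 x 4 - 5.5t = +/- target for each target:
  t = (30 x 4 - 70) / 5.5 = 9.09
  t = (30 x 4 + 70) / 5.5 = 34.55
  t = (30 x 4 - 290) / 5.5 = -30.91 (outside (0, 60))
  t = (30 x 4 + 290) / 5.5 = 74.55 (outside (0, 60))
Valid solutions in (0, 60): {9.09, 34.55} minutes.
The second occurrence is t = 34.55 minutes.
The hands form a 70-degree angle at 34.55 minutes past 4:00.

Final answer: 34.55 minutes past 4:00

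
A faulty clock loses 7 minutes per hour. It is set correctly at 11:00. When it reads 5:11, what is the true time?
For every 60 true minutes, the faulty clock advances 53 minutes, so 1 faulty-clock minute corresponds to 60/53 true minutes.
From 11:00 to 5:11 on the faulty dial is 371 minutes.
True elapsed: 371 x 60/53 = 420 minutes = 7 hours.
True time: 11:00 + 7 hours = 6:00.

Final answer: 6:00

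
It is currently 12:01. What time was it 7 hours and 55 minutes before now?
Starting time: 12:01 = 1 total minutes past 12:00
Subtracting: 7 hours and 55 minutes = 475 minutes
1 - 475 = -474 (negative, add 12 hours = 720) = 246 minutes
= 4 hours and 6 minutes past 12:00 = 4:06

Final answer: 4:06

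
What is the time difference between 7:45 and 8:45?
From 7:45 to 8:45:
(8 x 60 + 45) - (7 x 60 + 45) = 525 - 465 = 60 minutes
= 1 hour

Final answer: 1 hour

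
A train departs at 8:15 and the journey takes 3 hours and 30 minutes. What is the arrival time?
Starting time: 8:15
Adding 30 minutes to 15 minutes: 15 + 30 = 45 minutes
Adding 3 hours: 8 + 3 = 11
Final time: 11:45

Final answer: 11:45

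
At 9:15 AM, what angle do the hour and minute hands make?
Hour hand position: 9 x 30 + 15 x 0.5 = 277.5 degrees
Minute hand position: 15 x 6 = 90 degrees
Difference: |277.5 - 90| = 187.5 degrees
Since 187.5 > 180, the smaller angle is 360 - 187.5 = 172.5 degrees

Final answer: 172.5 degrees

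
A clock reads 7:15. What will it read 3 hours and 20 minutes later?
Starting time: 7:15
Adding 20 minutes to 15 minutes: 15 + 20 = 35 minutes
Adding 3 hours: 7 + 3 = 10
Final time: 10:35

Final answer: 10:35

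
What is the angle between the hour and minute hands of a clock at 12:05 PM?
Hour hand position: 0 x 30 + 5 x 0.5 = 2.5 degrees
Minute hand position: 5 x 6 = 30 degrees
Difference: |2.5 - 30| = 27.5 degrees
The angle between the hands is 27.5 degrees

Final answer: 27.5 degrees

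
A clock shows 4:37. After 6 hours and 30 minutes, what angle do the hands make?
First find the time 6 hours and 30 minutes after 4:37.
Total minutes: 4 x 60 + 37 + 6 x 60 + 30 = 667.
667 mod 720 = 667 minutes = 11:07.
Now compute the angle at 11:07:
Hour hand: 11 x 30 + 7 x 0.5 = 333.5 degrees
Minute hand: 7 x 6 = 42 degrees
Difference: |333.5 - 42| = 291.5 degrees
Smaller angle: 360 - 291.5 = 68.5 degrees

Final answer: 68.5 degrees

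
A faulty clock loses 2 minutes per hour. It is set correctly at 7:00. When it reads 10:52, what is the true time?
For every 60 true minutes, the faulty clock advances 58 minutes, so 1 faulty-clock minute corresponds to 60/58 true minutes.
From 7:00 to 10:52 on the faulty dial is 232 minutes.
True elapsed: 232 x 60/58 = 240 minutes = 4 hours.
True time: 7:00 + 4 hours = 11:00.

Final answer: 11:00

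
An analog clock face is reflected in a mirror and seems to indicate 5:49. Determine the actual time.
Reflection across the vertical (12-6) axis maps a hand at angle A degrees to (360 - A) degrees, which sends a reading of T minutes past 12:00 to (720 - T) minutes past 12:00.
Mirror reads 5:49 = 349 minutes past 12:00.
Actual time: (720 - 349) mod 720 = 371 minutes = 6:11.

Final answer: 6:11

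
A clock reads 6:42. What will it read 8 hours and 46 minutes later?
Starting time: 6:42
Adding 46 minutes to 42 minutes: 42 + 46 = 88 minutes = 1 hour and 28 minutes
Adding 8 hours: 6 + 8 + 1 (carry) = 15 - 12 = 3
Final time: 3:28

Final answer: 3:28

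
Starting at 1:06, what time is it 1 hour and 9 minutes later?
Starting time: 1:06
Adding 9 minutes to 6 minutes: 6 + 9 = 15 minutes
Adding 1 hour: 1 + 1 = 2
Final time: 2:15

Final answer: 2:15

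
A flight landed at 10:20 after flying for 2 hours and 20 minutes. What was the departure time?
Starting time: 10:20 = 620 total minutes past 12:00
Subtracting: 2 hours and 20 minutes = 140 minutes
620 - 140 = 480 minutes
= 8 hours past 12:00 = 8:00

Final answer: 8:00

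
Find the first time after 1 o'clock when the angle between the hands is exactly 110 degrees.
At t minutes past 1:00, the hour hand is at 30 x 1 + 0.5t degrees and the minute hand is at 6t degrees.
The smaller angle between them is 110 degrees when |30H - 5.5t| = 110 or |30H - 5.5t| = 250.
With H = 1, solve 30 x 1 - 5.5t = +/- target for each target:
  t = (30 x 1 - 110) / 5.5 = -14.55 (outside (0, 60))
  t = (30 x 1 + 110) / 5.5 = 25.45
  t = (30 x 1 - 250) / 5.5 = -40 (outside (0, 60))
  t = (30 x 1 + 250) / 5.5 = 50.91
Valid solutions in (0, 60): {25.45, 50.91} minutes.
The first occurrence is t = 25.45 minutes.
The hands form a 110-degree angle at 25.45 minutes past 1:00.

Final answer: 25.45 minutes past 1:00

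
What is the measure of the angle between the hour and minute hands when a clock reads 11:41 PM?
Hour hand position: 11 x 30 + 41 x 0.5 = 350.5 degrees
Minute hand position: 41 x 6 = 246 degrees
Difference: |350.5 - 246| = 104.5 degrees
The angle between the hands is 104.5 degrees

Final answer: 104.5 degrees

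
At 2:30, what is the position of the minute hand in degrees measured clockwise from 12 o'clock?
The minute hand moves 6 degrees per minute.
At 2:30: 30 x 6 = 180 degrees

Final answer: 180 degrees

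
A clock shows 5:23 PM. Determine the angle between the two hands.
Hour hand position: 5 x 30 + 23 x 0.5 = 161.5 degrees
Minute hand position: 23 x 6 = 138 degrees
Difference: |161.5 - 138| = 23.5 degrees
The angle between the hands is 23.5 degrees

Final answer: 23.5 degrees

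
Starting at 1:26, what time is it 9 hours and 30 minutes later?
Starting time: 1:26
Adding 30 minutes to 26 minutes: 26 + 30 = 56 minutes
Adding 9 hours: 1 + 9 = 10
Final time: 10:56

Final answer: 10:56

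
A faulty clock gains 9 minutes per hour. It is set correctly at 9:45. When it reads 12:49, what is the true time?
For every 60 true minutes, the faulty clock advances 69 minutes, so 1 faulty-clock minute corresponds to 60/69 true minutes.
From 9:45 to 12:49 on the faulty dial is 184 minutes.
True elapsed: 184 x 60/69 = 160 minutes = 2 hours and 40 minutes.
True time: 9:45 + 2 hours and 40 minutes = 12:25.

Final answer: 12:25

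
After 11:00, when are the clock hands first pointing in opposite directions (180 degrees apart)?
For hands to be 180 degrees apart: |30H - 5.5t| = 180
With H = 11: t = (30 x 11 + 180)/5.5 = 92.73 or t = (30 x 11 - 180)/5.5 = 27.27
First valid solution (0 < t < 60): t = 27.27 minutes
The hands are opposite at 27.27 minutes past 11:00.

Final answer: 27.27 minutes past 11:00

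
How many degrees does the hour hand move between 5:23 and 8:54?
The hour hand moves 0.5 degrees per minute.
Time elapsed: 8:54 - 5:23 = 211 minutes
Angular displacement: 211 x 0.5 = 105.5 degrees

Final answer: 105.5 degrees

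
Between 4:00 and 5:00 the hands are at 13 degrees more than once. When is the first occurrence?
At t minutes past 4:00, the hour hand is at 30 x 4 + 0.5t degrees and the minute hand is at 6t degrees.
The smaller angle between them is 13 degrees when |30H - 5.5t| = 13 or |30H - 5.5t| = 347.
With H = 4, solve 30 x 4 - 5.5t = +/- target for each target:
  t = (30 x 4 - 13) / 5.5 = 19.45
  t = (30 x 4 + 13) / 5.5 = 24.18
  t = (30 x 4 - 347) / 5.5 = -41.27 (outside (0, 60))
  t = (30 x 4 + 347) / 5.5 = 84.91 (outside (0, 60))
Valid solutions in (0, 60): {19.45, 24.18} minutes.
The first occurrence is t = 19.45 minutes.
The hands form a 13-degree angle at 19.45 minutes past 4:00.

Final answer: 19.45 minutes past 4:00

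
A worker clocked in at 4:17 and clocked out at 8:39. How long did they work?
From 4:17 to 8:39:
(8 x 60 + 39) - (4 x 60 + 17) = 519 - 257 = 262 minutes
= 4 hours and 22 minutes

Final answer: 4 hours and 22 minutes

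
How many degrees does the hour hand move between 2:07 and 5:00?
The hour hand moves 0.5 degrees per minute.
Time elapsed: 5:00 - 2:07 = 173 minutes
Angular displacement: 173 x 0.5 = 86.5 degrees

Final answer: 86.5 degrees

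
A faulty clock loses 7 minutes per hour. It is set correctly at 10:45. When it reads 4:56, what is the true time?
For every 60 true minutes, the faulty clock advances 53 minutes, so 1 faulty-clock minute corresponds to 60/53 true minutes.
From 10:45 to 4:56 on the faulty dial is 371 minutes.
True elapsed: 371 x 60/53 = 420 minutes = 7 hours.
True time: 10:45 + 7 hours = 5:45.

Final answer: 5:45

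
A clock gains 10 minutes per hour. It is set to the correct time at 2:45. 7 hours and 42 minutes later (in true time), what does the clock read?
For every 60 true minutes, the faulty clock advances 60 + 10 = 70 minutes.
True elapsed: 7 hours and 42 minutes = 462 minutes.
Faulty clock advances: 462 x 70/60 = 539 minutes (drift: 77 minutes ahead).
Shown time: 2:45 + 539 minutes = 11:44.

Final answer: 11:44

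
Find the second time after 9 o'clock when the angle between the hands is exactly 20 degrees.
At t minutes past 9:00, the hour hand is at 30 x 9 + 0.5t degrees and the minute hand is at 6t degrees.
The smaller angle between them is 20 degrees when |30H - 5.5t| = 20 or |30H - 5.5t| = 340.
With H = 9, solve 30 x 9 - 5.5t = +/- target for each target:
  t = (30 x 9 - 20) / 5.5 = 45.45
  t = (30 x 9 + 20) / 5.5 = 52.73
  t = (30 x 9 - 340) / 5.5 = -12.73 (outside (0, 60))
  t = (30 x 9 + 340) / 5.5 = 110.91 (outside (0, 60))
Valid solutions in (0, 60): {45.45, 52.73} minutes.
The second occurrence is t = 52.73 minutes.
The hands form a 20-degree angle at 52.73 minutes past 9:00.

Final answer: 52.73 minutes past 9:00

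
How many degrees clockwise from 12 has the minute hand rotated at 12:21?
The minute hand moves 6 degrees per minute.
At 12:21: 21 x 6 = 126 degrees

Final answer: 126 degrees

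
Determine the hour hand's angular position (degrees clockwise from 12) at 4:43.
The hour hand moves 30 degrees per hour and 0.5 degrees per minute.
At 4:43: (4) x 30 + 43 x 0.5 = 120 + 21.5 = 141.5 degrees

Final answer: 141.5 degrees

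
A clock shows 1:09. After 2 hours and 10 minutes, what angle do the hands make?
First find the time 2 hours and 10 minutes after 1:09.
Total minutes: 1 x 60 + 9 + 2 x 60 + 10 = 199.
199 mod 720 = 199 minutes = 3:19.
Now compute the angle at 3:19:
Hour hand: 3 x 30 + 19 x 0.5 = 99.5 degrees
Minute hand: 19 x 6 = 114 degrees
Difference: |99.5 - 114| = 14.5 degrees
The angle is 14.5 degrees

Final answer: 14.5 degrees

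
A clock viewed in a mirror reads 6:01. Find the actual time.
Reflection across the vertical (12-6) axis maps a hand at angle A degrees to (360 - A) degrees, which sends a reading of T minutes past 12:00 to (720 - T) minutes past 12:00.
Mirror reads 6:01 = 361 minutes past 12:00.
Actual time: (720 - 361) mod 720 = 359 minutes = 5:59.

Final answer: 5:59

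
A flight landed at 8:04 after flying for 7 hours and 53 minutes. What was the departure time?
Starting time: 8:04 = 484 total minutes past 12:00
Subtracting: 7 hours and 53 minutes = 473 minutes
484 - 473 = 11 minutes
= 11 minutes past 12:00 = 12:11

Final answer: 12:11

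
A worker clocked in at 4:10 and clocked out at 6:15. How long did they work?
From 4:10 to 6:15:
(6 x 60 + 15) - (4 x 60 + 10) = 375 - 250 = 125 minutes
= 2 hours and 5 minutes

Final answer: 2 hours and 5 minutes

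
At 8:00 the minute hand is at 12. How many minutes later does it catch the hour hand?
The minute hand gains 5.5 degrees per minute on the hour hand.
At 8:00, the hour hand is at 240 degrees and the minute hand is at 0 degrees.
The gap is 240 degrees. Time to close: 240/5.5 = 60 x 8/11 = 43.64 minutes.
The hands overlap at 43.64 minutes past 8:00.

Final answer: 43.64 minutes past 8:00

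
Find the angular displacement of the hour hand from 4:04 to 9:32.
The hour hand moves 0.5 degrees per minute.
Time elapsed: 9:32 - 4:04 = 328 minutes
Angular displacement: 328 x 0.5 = 164 degrees

Final answer: 164 degrees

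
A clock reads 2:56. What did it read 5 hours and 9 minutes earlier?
Starting time: 2:56 = 176 total minutes past 12:00
Subtracting: 5 hours and 9 minutes = 309 minutes
176 - 309 = -133 (negative, add 12 hours = 720) = 587 minutes
= 9 hours and 47 minutes past 12:00 = 9:47

Final answer: 9:47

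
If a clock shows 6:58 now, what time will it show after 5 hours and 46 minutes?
Starting time: 6:58
Adding 46 minutes to 58 minutes: 58 + 46 = 104 minutes = 1 hour and 44 minutes
Adding 5 hours: 6 + 5 + 1 (carry) = 12
Final time: 12:44

Final answer: 12:44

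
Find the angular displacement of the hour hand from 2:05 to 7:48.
The hour hand moves 0.5 degrees per minute.
Time elapsed: 7:48 - 2:05 = 343 minutes
Angular displacement: 343 x 0.5 = 171.5 degrees

Final answer: 171.5 degrees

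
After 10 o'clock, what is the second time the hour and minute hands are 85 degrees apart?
At t minutes past 10:00, the hour hand is at 30 x 10 + 0.5t degrees and the minute hand is at 6t degrees.
The smaller angle between them is 85 degrees when |30H - 5.5t| = 85 or |30H - 5.5t| = 275.
With H = 10, solve 30 x 10 - 5.5t = +/- target for each target:
  t = (30 x 10 - 85) / 5.5 = 39.09
  t = (30 x 10 + 85) / 5.5 = 70 (outside (0, 60))
  t = (30 x 10 - 275) / 5.5 = 4.55
  t = (30 x 10 + 275) / 5.5 = 104.55 (outside (0, 60))
Valid solutions in (0, 60): {4.55, 39.09} minutes.
The second occurrence is t = 39.09 minutes.
The hands form a 85-degree angle at 39.09 minutes past 10:00.

Final answer: 39.09 minutes past 10:00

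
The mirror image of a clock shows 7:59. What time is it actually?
Reflection across the vertical (12-6) axis maps a hand at angle A degrees to (360 - A) degrees, which sends a reading of T minutes past 12:00 to (720 - T) minutes past 12:00.
Mirror reads 7:59 = 479 minutes past 12:00.
Actual time: (720 - 479) mod 720 = 241 minutes = 4:01.

Final answer: 4:01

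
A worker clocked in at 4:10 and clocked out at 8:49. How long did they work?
From 4:10 to 8:49:
(8 x 60 + 49) - (4 x 60 + 10) = 529 - 250 = 279 minutes
= 4 hours and 39 minutes

Final answer: 4 hours and 39 minutes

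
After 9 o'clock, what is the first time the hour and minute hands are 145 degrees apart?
At t minutes past 9:00, the hour hand is at 30 x 9 + 0.5t degrees and the minute hand is at 6t degrees.
The smaller angle between them is 145 degrees when |30H - 5.5t| = 145 or |30H - 5.5t| = 215.
With H = 9, solve 30 x 9 - 5.5t = +/- target for each target:
  t = (30 x 9 - 145) / 5.5 = 22.73
  t = (30 x 9 + 145) / 5.5 = 75.45 (outside (0, 60))
  t = (30 x 9 - 215) / 5.5 = 10
  t = (30 x 9 + 215) / 5.5 = 88.18 (outside (0, 60))
Valid solutions in (0, 60): {10, 22.73} minutes.
The first occurrence is t = 10 minutes.
The hands form a 145-degree angle at 10 minutes past 9:00.

Final answer: 10 minutes past 9:00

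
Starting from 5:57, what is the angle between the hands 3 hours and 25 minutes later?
First find the time 3 hours and 25 minutes after 5:57.
Total minutes: 5 x 60 + 57 + 3 x 60 + 25 = 562.
562 mod 720 = 562 minutes = 9:22.
Now compute the angle at 9:22:
Hour hand: 9 x 30 + 22 x 0.5 = 281 degrees
Minute hand: 22 x 6 = 132 degrees
Difference: |281 - 132| = 149 degrees
The angle is 149 degrees

Final answer: 149 degrees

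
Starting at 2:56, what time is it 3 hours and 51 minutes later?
Starting time: 2:56
Adding 51 minutes to 56 minutes: 56 + 51 = 107 minutes = 1 hour and 47 minutes
Adding 3 hours: 2 + 3 + 1 (carry) = 6
Final time: 6:47

Final answer: 6:47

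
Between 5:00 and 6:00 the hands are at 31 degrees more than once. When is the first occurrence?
At t minutes past 5:00, the hour hand is at 30 x 5 + 0.5t degrees and the minute hand is at 6t degrees.
The smaller angle between them is 31 degrees when |30H - 5.5t| = 31 or |30H - 5.5t| = 329.
With H = 5, solve 30 x 5 - 5.5t = +/- target for each target:
  t = (30 x 5 - 31) / 5.5 = 21.64
  t = (30 x 5 + 31) / 5.5 = 32.91
  t = (30 x 5 - 329) / 5.5 = -32.55 (outside (0, 60))
  t = (30 x 5 + 329) / 5.5 = 87.09 (outside (0, 60))
Valid solutions in (0, 60): {21.64, 32.91} minutes.
The first occurrence is t = 21.64 minutes.
The hands form a 31-degree angle at 21.64 minutes past 5:00.

Final answer: 21.64 minutes past 5:00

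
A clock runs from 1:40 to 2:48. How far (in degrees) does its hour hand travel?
The hour hand moves 0.5 degrees per minute.
Time elapsed: 2:48 - 1:40 = 68 minutes
Angular displacement: 68 x 0.5 = 34 degrees

Final answer: 34 degrees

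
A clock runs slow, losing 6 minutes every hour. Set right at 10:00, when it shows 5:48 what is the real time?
For every 60 true minutes, the faulty clock advances 54 minutes, so 1 faulty-clock minute corresponds to 60/54 true minutes.
From 10:00 to 5:48 on the faulty dial is 468 minutes.
True elapsed: 468 x 60/54 = 520 minutes = 8 hours and 40 minutes.
True time: 10:00 + 8 hours and 40 minutes = 6:40.

Final answer: 6:40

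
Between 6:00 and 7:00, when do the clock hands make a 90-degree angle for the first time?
At t minutes past 6:00, the hour hand is at 30 x 6 + 0.5t degrees and the minute hand is at 6t degrees.
The smaller angle between them is 90 degrees when |30H - 5.5t| = 90 or |30H - 5.5t| = 270.
With H = 6, solve 30 x 6 - 5.5t = +/- target for each target:
  t = (30 x 6 - 90) / 5.5 = 16.36
  t = (30 x 6 + 90) / 5.5 = 49.09
  t = (30 x 6 - 270) / 5.5 = -16.36 (outside (0, 60))
  t = (30 x 6 + 270) / 5.5 = 81.82 (outside (0, 60))
Valid solutions in (0, 60): {16.36, 49.09} minutes.
The first occurrence is t = 16.36 minutes.
The hands form a 90-degree angle at 16.36 minutes past 6:00.

Final answer: 16.36 minutes past 6:00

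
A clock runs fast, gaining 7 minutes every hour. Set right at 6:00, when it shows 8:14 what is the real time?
For every 60 true minutes, the faulty clock advances 67 minutes, so 1 faulty-clock minute corresponds to 60/67 true minutes.
From 6:00 to 8:14 on the faulty dial is 134 minutes.
True elapsed: 134 x 60/67 = 120 minutes = 2 hours.
True time: 6:00 + 2 hours = 8:00.

Final answer: 8:00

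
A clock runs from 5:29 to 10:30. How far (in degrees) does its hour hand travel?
The hour hand moves 0.5 degrees per minute.
Time elapsed: 10:30 - 5:29 = 301 minutes
Angular displacement: 301 x 0.5 = 150.5 degrees

Final answer: 150.5 degrees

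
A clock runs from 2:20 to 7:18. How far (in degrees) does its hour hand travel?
The hour hand moves 0.5 degrees per minute.
Time elapsed: 7:18 - 2:20 = 298 minutes
Angular displacement: 298 x 0.5 = 149 degrees

Final answer: 149 degrees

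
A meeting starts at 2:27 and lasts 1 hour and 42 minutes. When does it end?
Starting time: 2:27
Adding 42 minutes to 27 minutes: 27 + 42 = 69 minutes = 1 hour and 9 minutes
Adding 1 hour: 2 + 1 + 1 (carry) = 4
Final time: 4:09

Final answer: 4:09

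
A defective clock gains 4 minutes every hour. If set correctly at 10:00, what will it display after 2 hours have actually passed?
For every 60 true minutes, the faulty clock advances 60 + 4 = 64 minutes.
True elapsed: 2 hours = 120 minutes.
Faulty clock advances: 120 x 64/60 = 128 minutes (drift: 8 minutes ahead).
Shown time: 10:00 + 128 minutes = 12:08.

Final answer: 12:08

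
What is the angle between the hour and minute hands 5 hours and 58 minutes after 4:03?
First find the time 5 hours and 58 minutes after 4:03.
Total minutes: 4 x 60 + 3 + 5 x 60 + 58 = 601.
601 mod 720 = 601 minutes = 10:01.
Now compute the angle at 10:01:
Hour hand: 10 x 30 + 1 x 0.5 = 300.5 degrees
Minute hand: 1 x 6 = 6 degrees
Difference: |300.5 - 6| = 294.5 degrees
Smaller angle: 360 - 294.5 = 65.5 degrees

Final answer: 65.5 degrees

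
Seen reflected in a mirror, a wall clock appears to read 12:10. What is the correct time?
Reflection across the vertical (12-6) axis maps a hand at angle A degrees to (360 - A) degrees, which sends a reading of T minutes past 12:00 to (720 - T) minutes past 12:00.
Mirror reads 12:10 = 10 minutes past 12:00.
Actual time: (720 - 10) mod 720 = 710 minutes = 11:50.

Final answer: 11:50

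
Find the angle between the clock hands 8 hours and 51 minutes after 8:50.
First find the time 8 hours and 51 minutes after 8:50.
Total minutes: 8 x 60 + 50 + 8 x 60 + 51 = 1061.
1061 mod 720 = 341 minutes = 5:41.
Now compute the angle at 5:41:
Hour hand: 5 x 30 + 41 x 0.5 = 170.5 degrees
Minute hand: 41 x 6 = 246 degrees
Difference: |170.5 - 246| = 75.5 degrees
The angle is 75.5 degrees

Final answer: 75.5 degrees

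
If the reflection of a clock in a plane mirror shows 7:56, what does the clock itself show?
Reflection across the vertical (12-6) axis maps a hand at angle A degrees to (360 - A) degrees, which sends a reading of T minutes past 12:00 to (720 - T) minutes past 12:00.
Mirror reads 7:56 = 476 minutes past 12:00.
Actual time: (720 - 476) mod 720 = 244 minutes = 4:04.

Final answer: 4:04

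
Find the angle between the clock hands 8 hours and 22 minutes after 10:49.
First find the time 8 hours and 22 minutes after 10:49.
Total minutes: 10 x 60 + 49 + 8 x 60 + 22 = 1151.
1151 mod 720 = 431 minutes = 7:11.
Now compute the angle at 7:11:
Hour hand: 7 x 30 + 11 x 0.5 = 215.5 degrees
Minute hand: 11 x 6 = 66 degrees
Difference: |215.5 - 66| = 149.5 degrees
The angle is 149.5 degrees

Final answer: 149.5 degrees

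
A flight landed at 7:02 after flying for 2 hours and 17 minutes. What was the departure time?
Starting time: 7:02 = 422 total minutes past 12:00
Subtracting: 2 hours and 17 minutes = 137 minutes
422 - 137 = 285 minutes
= 4 hours and 45 minutes past 12:00 = 4:45

Final answer: 4:45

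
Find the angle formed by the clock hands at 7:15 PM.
Hour hand position: 7 x 30 + 15 x 0.5 = 217.5 degrees
Minute hand position: 15 x 6 = 90 degrees
Difference: |217.5 - 90| = 127.5 degrees
The angle between the hands is 127.5 degrees

Final answer: 127.5 degrees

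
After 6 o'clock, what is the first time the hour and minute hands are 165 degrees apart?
At t minutes past 6:00, the hour hand is at 30 x 6 + 0.5t degrees and the minute hand is at 6t degrees.
The smaller angle between them is 165 degrees when |30H - 5.5t| = 165 or |30H - 5.5t| = 195.
With H = 6, solve 30 x 6 - 5.5t = +/- target for each target:
  t = (30 x 6 - 165) / 5.5 = 2.73
  t = (30 x 6 + 165) / 5.5 = 62.73 (outside (0, 60))
  t = (30 x 6 - 195) / 5.5 = -2.73 (outside (0, 60))
  t = (30 x 6 + 195) / 5.5 = 68.18 (outside (0, 60))
Valid solutions in (0, 60): {2.73} minutes.
The first occurrence is t = 2.73 minutes.
The hands form a 165-degree angle at 2.73 minutes past 6:00.

Final answer: 2.73 minutes past 6:00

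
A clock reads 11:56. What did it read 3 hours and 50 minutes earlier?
Starting time: 11:56 = 716 total minutes past 12:00
Subtracting: 3 hours and 50 minutes = 230 minutes
716 - 230 = 486 minutes
= 8 hours and 6 minutes past 12:00 = 8:06

Final answer: 8:06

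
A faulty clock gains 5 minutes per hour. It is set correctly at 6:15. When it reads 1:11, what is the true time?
For every 60 true minutes, the faulty clock advances 65 minutes, so 1 faulty-clock minute corresponds to 60/65 true minutes.
From 6:15 to 1:11 on the faulty dial is 416 minutes.
True elapsed: 416 x 60/65 = 384 minutes = 6 hours and 24 minutes.
True time: 6:15 + 6 hours and 24 minutes = 12:39.

Final answer: 12:39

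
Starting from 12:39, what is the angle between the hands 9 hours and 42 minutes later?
First find the time 9 hours and 42 minutes after 12:39.
Total minutes: 12 x 60 + 39 + 9 x 60 + 42 = 1341.
1341 mod 720 = 621 minutes = 10:21.
Now compute the angle at 10:21:
Hour hand: 10 x 30 + 21 x 0.5 = 310.5 degrees
Minute hand: 21 x 6 = 126 degrees
Difference: |310.5 - 126| = 184.5 degrees
Smaller angle: 360 - 184.5 = 175.5 degrees

Final answer: 175.5 degrees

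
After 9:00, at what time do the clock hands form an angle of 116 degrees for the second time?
At t minutes past 9:00, the hour hand is at 30 x 9 + 0.5t degrees and the minute hand is at 6t degrees.
The smaller angle between them is 116 degrees when |30H - 5.5t| = 116 or |30H - 5.5t| = 244.
With H = 9, solve 30 x 9 - 5.5t = +/- target for each target:
  t = (30 x 9 - 116) / 5.5 = 28
  t = (30 x 9 + 116) / 5.5 = 70.18 (outside (0, 60))
  t = (30 x 9 - 244) / 5.5 = 4.73
  t = (30 x 9 + 244) / 5.5 = 93.45 (outside (0, 60))
Valid solutions in (0, 60): {4.73, 28} minutes.
The second occurrence is t = 28 minutes.
The hands form a 116-degree angle at 28 minutes past 9:00.

Final answer: 28 minutes past 9:00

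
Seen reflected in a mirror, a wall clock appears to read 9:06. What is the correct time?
Reflection across the vertical (12-6) axis maps a hand at angle A degrees to (360 - A) degrees, which sends a reading of T minutes past 12:00 to (720 - T) minutes past 12:00.
Mirror reads 9:06 = 546 minutes past 12:00.
Actual time: (720 - 546) mod 720 = 174 minutes = 2:54.

Final answer: 2:54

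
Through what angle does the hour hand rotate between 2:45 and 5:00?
The hour hand moves 0.5 degrees per minute.
Time elapsed: 5:00 - 2:45 = 135 minutes
Angular displacement: 135 x 0.5 = 67.5 degrees

Final answer: 67.5 degrees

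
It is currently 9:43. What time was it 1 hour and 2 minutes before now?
Starting time: 9:43 = 583 total minutes past 12:00
Subtracting: 1 hour and 2 minutes = 62 minutes
583 - 62 = 521 minutes
= 8 hours and 41 minutes past 12:00 = 8:41

Final answer: 8:41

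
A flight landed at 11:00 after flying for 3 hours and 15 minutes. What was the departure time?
Starting time: 11:00 = 660 total minutes past 12:00
Subtracting: 3 hours and 15 minutes = 195 minutes
660 - 195 = 465 minutes
= 7 hours and 45 minutes past 12:00 = 7:45

Final answer: 7:45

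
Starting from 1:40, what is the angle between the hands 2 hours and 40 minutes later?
First find the time 2 hours and 40 minutes after 1:40.
Total minutes: 1 x 60 + 40 + 2 x 60 + 40 = 260.
260 mod 720 = 260 minutes = 4:20.
Now compute the angle at 4:20:
Hour hand: 4 x 30 + 20 x 0.5 = 130 degrees
Minute hand: 20 x 6 = 120 degrees
Difference: |130 - 120| = 10 degrees
The angle is 10 degrees

Final answer: 10 degrees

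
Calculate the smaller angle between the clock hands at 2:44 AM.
Hour hand position: 2 x 30 + 44 x 0.5 = 82 degrees
Minute hand position: 44 x 6 = 264 degrees
Difference: |82 - 264| = 182 degrees
Since 182 > 180, the smaller angle is 360 - 182 = 178 degrees

Final answer: 178 degrees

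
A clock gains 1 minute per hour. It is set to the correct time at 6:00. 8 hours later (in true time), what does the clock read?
For every 60 true minutes, the faulty clock advances 60 + 1 = 61 minutes.
True elapsed: 8 hours = 480 minutes.
Faulty clock advances: 480 x 61/60 = 488 minutes (drift: 8 minutes ahead).
Shown time: 6:00 + 488 minutes = 2:08.

Final answer: 2:08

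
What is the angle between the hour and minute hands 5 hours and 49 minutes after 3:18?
First find the time 5 hours and 49 minutes after 3:18.
Total minutes: 3 x 60 + 18 + 5 x 60 + 49 = 547.
547 mod 720 = 547 minutes = 9:07.
Now compute the angle at 9:07:
Hour hand: 9 x 30 + 7 x 0.5 = 273.5 degrees
Minute hand: 7 x 6 = 42 degrees
Difference: |273.5 - 42| = 231.5 degrees
Smaller angle: 360 - 231.5 = 128.5 degrees

Final answer: 128.5 degrees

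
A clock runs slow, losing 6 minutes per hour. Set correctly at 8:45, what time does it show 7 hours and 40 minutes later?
For every 60 true minutes, the faulty clock advances 60 - 6 = 54 minutes.
True elapsed: 7 hours and 40 minutes = 460 minutes.
Faulty clock advances: 460 x 54/60 = 414 minutes (drift: 46 minutes behind).
Shown time: 8:45 + 414 minutes = 3:39.

Final answer: 3:39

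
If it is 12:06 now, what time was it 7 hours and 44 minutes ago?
Starting time: 12:06 = 6 total minutes past 12:00
Subtracting: 7 hours and 44 minutes = 464 minutes
6 - 464 = -458 (negative, add 12 hours = 720) = 262 minutes
= 4 hours and 22 minutes past 12:00 = 4:22

Final answer: 4:22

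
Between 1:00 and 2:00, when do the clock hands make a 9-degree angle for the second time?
At t minutes past 1:00, the hour hand is at 30 x 1 + 0.5t degrees and the minute hand is at 6t degrees.
The smaller angle between them is 9 degrees when |30H - 5.5t| = 9 or |30H - 5.5t| = 351.
With H = 1, solve 30 x 1 - 5.5t = +/- target for each target:
  t = (30 x 1 - 9) / 5.5 = 3.82
  t = (30 x 1 + 9) / 5.5 = 7.09
  t = (30 x 1 - 351) / 5.5 = -58.36 (outside (0, 60))
  t = (30 x 1 + 351) / 5.5 = 69.27 (outside (0, 60))
Valid solutions in (0, 60): {3.82, 7.09} minutes.
The second occurrence is t = 7.09 minutes.
The hands form a 9-degree angle at 7.09 minutes past 1:00.

Final answer: 7.09 minutes past 1:00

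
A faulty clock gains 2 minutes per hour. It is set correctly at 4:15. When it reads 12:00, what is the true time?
For every 60 true minutes, the faulty clock advances 62 minutes, so 1 faulty-clock minute corresponds to 60/62 true minutes.
From 4:15 to 12:00 on the faulty dial is 465 minutes.
True elapsed: 465 x 60/62 = 450 minutes = 7 hours and 30 minutes.
True time: 4:15 + 7 hours and 30 minutes = 11:45.

Final answer: 11:45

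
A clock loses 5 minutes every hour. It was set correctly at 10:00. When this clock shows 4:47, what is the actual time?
For every 60 true minutes, the faulty clock advances 55 minutes, so 1 faulty-clock minute corresponds to 60/55 true minutes.
From 10:00 to 4:47 on the faulty dial is 407 minutes.
True elapsed: 407 x 60/55 = 444 minutes = 7 hours and 24 minutes.
True time: 10:00 + 7 hours and 24 minutes = 5:24.

Final answer: 5:24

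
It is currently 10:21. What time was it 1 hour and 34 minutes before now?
Starting time: 10:21 = 621 total minutes past 12:00
Subtracting: 1 hour and 34 minutes = 94 minutes
621 - 94 = 527 minutes
= 8 hours and 47 minutes past 12:00 = 8:47

Final answer: 8:47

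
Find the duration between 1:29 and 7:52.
From 1:29 to 7:52:
(7 x 60 + 52) - (1 x 60 + 29) = 472 - 89 = 383 minutes
= 6 hours and 23 minutes

Final answer: 6 hours and 23 minutes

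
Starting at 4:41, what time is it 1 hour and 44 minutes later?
Starting time: 4:41
Adding 44 minutes to 41 minutes: 41 + 44 = 85 minutes = 1 hour and 25 minutes
Adding 1 hour: 4 + 1 + 1 (carry) = 6
Final time: 6:25

Final answer: 6:25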